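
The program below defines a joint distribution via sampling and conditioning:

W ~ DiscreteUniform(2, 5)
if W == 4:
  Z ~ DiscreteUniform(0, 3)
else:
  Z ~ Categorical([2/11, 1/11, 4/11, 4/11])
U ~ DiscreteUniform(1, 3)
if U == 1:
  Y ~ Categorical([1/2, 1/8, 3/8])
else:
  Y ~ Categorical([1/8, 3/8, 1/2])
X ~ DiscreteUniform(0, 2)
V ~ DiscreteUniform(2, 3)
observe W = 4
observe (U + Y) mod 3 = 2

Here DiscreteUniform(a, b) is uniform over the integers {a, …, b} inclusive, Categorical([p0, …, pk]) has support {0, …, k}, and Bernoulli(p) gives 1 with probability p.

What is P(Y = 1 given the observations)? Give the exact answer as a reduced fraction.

Enumerate traces; 72 have nonzero weight after conditioning:
  (W=4, Z=0, U=1, Y=1, X=0, V=2) weight 1/2304
  (W=4, Z=0, U=1, Y=1, X=0, V=3) weight 1/2304
  (W=4, Z=0, U=1, Y=1, X=1, V=2) weight 1/2304
  (W=4, Z=0, U=1, Y=1, X=1, V=3) weight 1/2304
  (W=4, Z=0, U=1, Y=1, X=2, V=2) weight 1/2304
  (W=4, Z=0, U=1, Y=1, X=2, V=3) weight 1/2304
  (W=4, Z=0, U=2, Y=0, X=0, V=2) weight 1/2304
  (W=4, Z=0, U=2, Y=0, X=0, V=3) weight 1/2304
  (W=4, Z=0, U=3, Y=2, X=0, V=2) weight 1/576
  … 63 more
Group by Y:
  weight(Y=0) = 1/96
  weight(Y=1) = 1/96
  weight(Y=2) = 1/24
Total weight = 1/96 + 1/96 + 1/24 = 1/16
P(Y=0 | obs) = 1/96 / 1/16 = 1/6
P(Y=1 | obs) = 1/96 / 1/16 = 1/6
P(Y=2 | obs) = 1/24 / 1/16 = 2/3

P(Y = 1 | obs) = 1/6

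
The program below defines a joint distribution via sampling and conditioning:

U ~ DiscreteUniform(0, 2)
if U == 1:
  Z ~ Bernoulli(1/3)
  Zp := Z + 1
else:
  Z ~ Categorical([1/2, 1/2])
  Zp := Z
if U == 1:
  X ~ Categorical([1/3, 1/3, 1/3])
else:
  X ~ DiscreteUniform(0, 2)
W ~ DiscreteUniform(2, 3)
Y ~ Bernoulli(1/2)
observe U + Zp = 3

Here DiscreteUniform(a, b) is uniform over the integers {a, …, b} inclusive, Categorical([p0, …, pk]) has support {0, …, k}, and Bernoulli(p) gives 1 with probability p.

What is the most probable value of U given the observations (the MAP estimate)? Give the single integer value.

Enumerate traces; 24 have nonzero weight after conditioning:
  (U=1, Z=1, X=0, W=2, Y=0) weight 1/108
  (U=1, Z=1, X=0, W=2, Y=1) weight 1/108
  (U=1, Z=1, X=0, W=3, Y=0) weight 1/108
  (U=1, Z=1, X=0, W=3, Y=1) weight 1/108
  (U=1, Z=1, X=1, W=2, Y=0) weight 1/108
  (U=1, Z=1, X=1, W=2, Y=1) weight 1/108
  (U=1, Z=1, X=1, W=3, Y=0) weight 1/108
  (U=1, Z=1, X=1, W=3, Y=1) weight 1/108
  (U=2, Z=1, X=0, W=2, Y=0) weight 1/72
  … 15 more
Group by U:
  weight(U=1) = 1/9
  weight(U=2) = 1/6
Total weight = 1/9 + 1/6 = 5/18
P(U=1 | obs) = 1/9 / 5/18 = 2/5
P(U=2 | obs) = 1/6 / 5/18 = 3/5
argmax = 2

argmax_v P(U = v | obs) = 2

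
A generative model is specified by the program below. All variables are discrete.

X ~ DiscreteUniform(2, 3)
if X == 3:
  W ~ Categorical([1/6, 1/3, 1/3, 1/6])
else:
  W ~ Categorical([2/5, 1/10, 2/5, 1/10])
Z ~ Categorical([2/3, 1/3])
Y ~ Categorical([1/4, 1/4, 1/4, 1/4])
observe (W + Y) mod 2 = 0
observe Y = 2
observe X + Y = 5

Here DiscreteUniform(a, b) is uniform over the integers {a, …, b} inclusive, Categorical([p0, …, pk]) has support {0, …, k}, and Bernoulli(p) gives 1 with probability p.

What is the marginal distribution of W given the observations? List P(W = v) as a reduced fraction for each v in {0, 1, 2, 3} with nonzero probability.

P(W=0) = 1/3, P(W=2) = 2/3

Enumerate traces; 4 have nonzero weight after conditioning:
  (X=3, W=0, Z=0, Y=2) weight 1/72
  (X=3, W=0, Z=1, Y=2) weight 1/144
  (X=3, W=2, Z=0, Y=2) weight 1/36
  (X=3, W=2, Z=1, Y=2) weight 1/72
Group by W:
  weight(W=0) = 1/48
  weight(W=2) = 1/24
Total weight = 1/48 + 1/24 = 1/16
P(W=0 | obs) = 1/48 / 1/16 = 1/3
P(W=2 | obs) = 1/24 / 1/16 = 2/3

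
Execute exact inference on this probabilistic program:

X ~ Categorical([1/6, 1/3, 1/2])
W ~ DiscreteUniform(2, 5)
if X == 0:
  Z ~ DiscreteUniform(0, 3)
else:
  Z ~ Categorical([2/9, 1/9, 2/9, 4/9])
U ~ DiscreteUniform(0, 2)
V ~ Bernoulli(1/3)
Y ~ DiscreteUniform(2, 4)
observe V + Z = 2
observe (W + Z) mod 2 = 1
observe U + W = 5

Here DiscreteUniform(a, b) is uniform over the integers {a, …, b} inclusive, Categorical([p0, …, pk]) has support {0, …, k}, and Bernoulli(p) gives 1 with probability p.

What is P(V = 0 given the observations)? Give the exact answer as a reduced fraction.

Enumerate traces; 27 have nonzero weight after conditioning:
  (X=0, W=3, Z=2, U=2, V=0, Y=2) weight 1/1296
  (X=0, W=3, Z=2, U=2, V=0, Y=3) weight 1/1296
  (X=0, W=3, Z=2, U=2, V=0, Y=4) weight 1/1296
  (X=0, W=4, Z=1, U=1, V=1, Y=2) weight 1/2592
  (X=0, W=4, Z=1, U=1, V=1, Y=3) weight 1/2592
  (X=0, W=4, Z=1, U=1, V=1, Y=4) weight 1/2592
  (X=0, W=5, Z=2, U=0, V=0, Y=2) weight 1/1296
  (X=0, W=5, Z=2, U=0, V=0, Y=3) weight 1/1296
  … 19 more
Group by V:
  weight(V=0) = 49/1944
  weight(V=1) = 29/7776
Total weight = 49/1944 + 29/7776 = 25/864
P(V=0 | obs) = 49/1944 / 25/864 = 196/225
P(V=1 | obs) = 29/7776 / 25/864 = 29/225

P(V = 0 | obs) = 196/225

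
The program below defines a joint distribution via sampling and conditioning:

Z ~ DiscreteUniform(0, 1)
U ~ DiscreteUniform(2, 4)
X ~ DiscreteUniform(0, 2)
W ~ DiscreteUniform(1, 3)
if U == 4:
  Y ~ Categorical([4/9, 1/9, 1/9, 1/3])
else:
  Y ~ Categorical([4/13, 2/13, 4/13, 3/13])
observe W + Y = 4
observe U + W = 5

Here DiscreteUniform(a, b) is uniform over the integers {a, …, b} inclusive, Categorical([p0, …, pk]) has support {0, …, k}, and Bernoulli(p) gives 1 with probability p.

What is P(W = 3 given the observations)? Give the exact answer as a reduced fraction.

Enumerate traces; 18 have nonzero weight after conditioning:
  (Z=0, U=2, X=0, W=3, Y=1) weight 1/351
  (Z=0, U=2, X=1, W=3, Y=1) weight 1/351
  (Z=0, U=2, X=2, W=3, Y=1) weight 1/351
  (Z=0, U=3, X=0, W=2, Y=2) weight 2/351
  (Z=0, U=3, X=1, W=2, Y=2) weight 2/351
  (Z=0, U=3, X=2, W=2, Y=2) weight 2/351
  (Z=0, U=4, X=0, W=1, Y=3) weight 1/162
  (Z=0, U=4, X=1, W=1, Y=3) weight 1/162
  … 10 more
Group by W:
  weight(W=1) = 1/27
  weight(W=2) = 4/117
  weight(W=3) = 2/117
Total weight = 1/27 + 4/117 + 2/117 = 31/351
P(W=1 | obs) = 1/27 / 31/351 = 13/31
P(W=2 | obs) = 4/117 / 31/351 = 12/31
P(W=3 | obs) = 2/117 / 31/351 = 6/31

P(W = 3 | obs) = 6/31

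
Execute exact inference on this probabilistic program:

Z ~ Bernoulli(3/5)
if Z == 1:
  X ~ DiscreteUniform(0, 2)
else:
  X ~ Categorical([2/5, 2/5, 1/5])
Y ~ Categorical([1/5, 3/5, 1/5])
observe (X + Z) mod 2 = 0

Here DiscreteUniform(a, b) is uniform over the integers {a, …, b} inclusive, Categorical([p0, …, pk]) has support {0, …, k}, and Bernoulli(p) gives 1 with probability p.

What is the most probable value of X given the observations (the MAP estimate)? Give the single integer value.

argmax_v P(X = v | obs) = 1

Enumerate traces; 9 have nonzero weight after conditioning:
  (Z=0, X=0, Y=0) weight 4/125
  (Z=0, X=0, Y=1) weight 12/125
  (Z=0, X=0, Y=2) weight 4/125
  (Z=0, X=2, Y=0) weight 2/125
  (Z=0, X=2, Y=1) weight 6/125
  (Z=0, X=2, Y=2) weight 2/125
  (Z=1, X=1, Y=0) weight 1/25
  (Z=1, X=1, Y=1) weight 3/25
  … 1 more
Group by X:
  weight(X=0) = 4/25
  weight(X=1) = 1/5
  weight(X=2) = 2/25
Total weight = 4/25 + 1/5 + 2/25 = 11/25
P(X=0 | obs) = 4/25 / 11/25 = 4/11
P(X=1 | obs) = 1/5 / 11/25 = 5/11
P(X=2 | obs) = 2/25 / 11/25 = 2/11
argmax = 1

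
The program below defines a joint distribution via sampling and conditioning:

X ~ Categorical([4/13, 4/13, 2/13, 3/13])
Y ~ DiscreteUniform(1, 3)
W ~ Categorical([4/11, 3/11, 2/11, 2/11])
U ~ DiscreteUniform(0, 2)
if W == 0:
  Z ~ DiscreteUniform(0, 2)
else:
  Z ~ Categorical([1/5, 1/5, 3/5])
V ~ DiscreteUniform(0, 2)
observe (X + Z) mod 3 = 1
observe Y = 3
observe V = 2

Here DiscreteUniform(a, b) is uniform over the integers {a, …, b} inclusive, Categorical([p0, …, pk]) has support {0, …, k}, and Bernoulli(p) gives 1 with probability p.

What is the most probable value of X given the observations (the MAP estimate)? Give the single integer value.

Enumerate traces; 48 have nonzero weight after conditioning:
  (X=0, Y=3, W=0, U=0, Z=1, V=2) weight 16/11583
  (X=0, Y=3, W=0, U=1, Z=1, V=2) weight 16/11583
  (X=0, Y=3, W=0, U=2, Z=1, V=2) weight 16/11583
  (X=0, Y=3, W=1, U=0, Z=1, V=2) weight 4/6435
  (X=0, Y=3, W=1, U=1, Z=1, V=2) weight 4/6435
  (X=0, Y=3, W=1, U=2, Z=1, V=2) weight 4/6435
  (X=0, Y=3, W=2, U=0, Z=1, V=2) weight 8/19305
  (X=0, Y=3, W=2, U=1, Z=1, V=2) weight 8/19305
  (X=1, Y=3, W=0, U=0, Z=0, V=2) weight 16/11583
  (X=2, Y=3, W=0, U=0, Z=2, V=2) weight 8/11583
  … 38 more
Group by X:
  weight(X=0) = 164/19305
  weight(X=1) = 164/19305
  weight(X=2) = 166/19305
  weight(X=3) = 41/6435
Total weight = 164/19305 + 164/19305 + 166/19305 + 41/6435 = 617/19305
P(X=0 | obs) = 164/19305 / 617/19305 = 164/617
P(X=1 | obs) = 164/19305 / 617/19305 = 164/617
P(X=2 | obs) = 166/19305 / 617/19305 = 166/617
P(X=3 | obs) = 41/6435 / 617/19305 = 123/617
argmax = 2

argmax_v P(X = v | obs) = 2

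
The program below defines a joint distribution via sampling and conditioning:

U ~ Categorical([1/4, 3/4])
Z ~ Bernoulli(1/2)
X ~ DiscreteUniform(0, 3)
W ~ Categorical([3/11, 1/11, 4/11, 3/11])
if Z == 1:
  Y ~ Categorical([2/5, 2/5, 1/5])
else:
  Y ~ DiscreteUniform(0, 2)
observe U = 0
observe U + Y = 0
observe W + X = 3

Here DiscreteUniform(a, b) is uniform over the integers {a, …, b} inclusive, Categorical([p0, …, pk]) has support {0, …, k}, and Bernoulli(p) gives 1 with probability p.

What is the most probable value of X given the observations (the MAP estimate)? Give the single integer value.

argmax_v P(X = v | obs) = 1

Enumerate traces; 8 have nonzero weight after conditioning:
  (U=0, Z=0, X=0, W=3, Y=0) weight 1/352
  (U=0, Z=0, X=1, W=2, Y=0) weight 1/264
  (U=0, Z=0, X=2, W=1, Y=0) weight 1/1056
  (U=0, Z=0, X=3, W=0, Y=0) weight 1/352
  (U=0, Z=1, X=0, W=3, Y=0) weight 3/880
  (U=0, Z=1, X=1, W=2, Y=0) weight 1/220
  (U=0, Z=1, X=2, W=1, Y=0) weight 1/880
  (U=0, Z=1, X=3, W=0, Y=0) weight 3/880
Group by X:
  weight(X=0) = 1/160
  weight(X=1) = 1/120
  weight(X=2) = 1/480
  weight(X=3) = 1/160
Total weight = 1/160 + 1/120 + 1/480 + 1/160 = 11/480
P(X=0 | obs) = 1/160 / 11/480 = 3/11
P(X=1 | obs) = 1/120 / 11/480 = 4/11
P(X=2 | obs) = 1/480 / 11/480 = 1/11
P(X=3 | obs) = 1/160 / 11/480 = 3/11
argmax = 1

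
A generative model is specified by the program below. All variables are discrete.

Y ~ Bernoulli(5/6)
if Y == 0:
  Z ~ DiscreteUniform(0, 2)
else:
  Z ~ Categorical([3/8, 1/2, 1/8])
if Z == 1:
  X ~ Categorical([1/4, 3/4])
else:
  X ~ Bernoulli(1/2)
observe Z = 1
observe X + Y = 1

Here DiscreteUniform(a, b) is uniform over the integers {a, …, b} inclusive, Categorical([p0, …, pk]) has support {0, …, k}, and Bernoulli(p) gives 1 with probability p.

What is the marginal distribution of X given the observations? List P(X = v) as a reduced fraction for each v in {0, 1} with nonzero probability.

Enumerate traces; 2 have nonzero weight after conditioning:
  (Y=0, Z=1, X=1) weight 1/24
  (Y=1, Z=1, X=0) weight 5/48
Group by X:
  weight(X=0) = 5/48
  weight(X=1) = 1/24
Total weight = 5/48 + 1/24 = 7/48
P(X=0 | obs) = 5/48 / 7/48 = 5/7
P(X=1 | obs) = 1/24 / 7/48 = 2/7

P(X=0) = 5/7, P(X=1) = 2/7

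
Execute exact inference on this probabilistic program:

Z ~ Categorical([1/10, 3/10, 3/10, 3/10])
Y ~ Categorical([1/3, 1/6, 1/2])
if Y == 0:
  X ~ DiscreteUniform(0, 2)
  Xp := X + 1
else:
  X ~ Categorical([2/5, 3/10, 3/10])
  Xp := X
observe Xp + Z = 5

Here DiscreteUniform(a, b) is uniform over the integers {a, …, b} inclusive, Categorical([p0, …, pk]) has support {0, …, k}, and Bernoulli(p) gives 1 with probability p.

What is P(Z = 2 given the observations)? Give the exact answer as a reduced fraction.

P(Z = 2 | obs) = 5/19

Enumerate traces; 4 have nonzero weight after conditioning:
  (Z=2, Y=0, X=2) weight 1/30
  (Z=3, Y=0, X=1) weight 1/30
  (Z=3, Y=1, X=2) weight 3/200
  (Z=3, Y=2, X=2) weight 9/200
Group by Z:
  weight(Z=2) = 1/30
  weight(Z=3) = 7/75
Total weight = 1/30 + 7/75 = 19/150
P(Z=2 | obs) = 1/30 / 19/150 = 5/19
P(Z=3 | obs) = 7/75 / 19/150 = 14/19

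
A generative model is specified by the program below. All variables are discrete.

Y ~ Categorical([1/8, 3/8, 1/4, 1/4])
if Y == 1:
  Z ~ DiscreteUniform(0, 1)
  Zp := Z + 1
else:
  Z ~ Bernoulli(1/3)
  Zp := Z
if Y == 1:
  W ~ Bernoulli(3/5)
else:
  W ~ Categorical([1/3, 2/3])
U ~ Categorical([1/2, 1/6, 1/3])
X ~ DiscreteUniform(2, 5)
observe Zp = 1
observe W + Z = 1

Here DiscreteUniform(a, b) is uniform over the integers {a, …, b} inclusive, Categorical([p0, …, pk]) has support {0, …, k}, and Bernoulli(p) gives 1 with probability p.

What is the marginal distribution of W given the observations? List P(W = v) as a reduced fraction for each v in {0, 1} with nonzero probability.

P(W=0) = 50/131, P(W=1) = 81/131

Enumerate traces; 48 have nonzero weight after conditioning:
  (Y=0, Z=1, W=0, U=0, X=2) weight 1/576
  (Y=0, Z=1, W=0, U=0, X=3) weight 1/576
  (Y=0, Z=1, W=0, U=0, X=4) weight 1/576
  (Y=0, Z=1, W=0, U=0, X=5) weight 1/576
  (Y=0, Z=1, W=0, U=1, X=2) weight 1/1728
  (Y=0, Z=1, W=0, U=1, X=3) weight 1/1728
  (Y=0, Z=1, W=0, U=1, X=4) weight 1/1728
  (Y=0, Z=1, W=0, U=1, X=5) weight 1/1728
  (Y=1, Z=0, W=1, U=0, X=2) weight 9/640
  … 39 more
Group by W:
  weight(W=0) = 5/72
  weight(W=1) = 9/80
Total weight = 5/72 + 9/80 = 131/720
P(W=0 | obs) = 5/72 / 131/720 = 50/131
P(W=1 | obs) = 9/80 / 131/720 = 81/131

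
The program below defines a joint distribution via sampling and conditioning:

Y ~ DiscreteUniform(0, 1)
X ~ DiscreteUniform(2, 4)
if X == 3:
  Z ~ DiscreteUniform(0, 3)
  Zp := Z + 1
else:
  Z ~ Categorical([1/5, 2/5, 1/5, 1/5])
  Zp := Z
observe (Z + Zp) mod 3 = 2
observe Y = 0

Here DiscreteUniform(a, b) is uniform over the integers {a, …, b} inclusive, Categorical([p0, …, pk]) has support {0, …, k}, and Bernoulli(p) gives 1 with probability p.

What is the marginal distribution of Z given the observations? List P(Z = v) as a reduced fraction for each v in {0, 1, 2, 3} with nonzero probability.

Enumerate traces; 3 have nonzero weight after conditioning:
  (Y=0, X=2, Z=1) weight 1/15
  (Y=0, X=3, Z=2) weight 1/24
  (Y=0, X=4, Z=1) weight 1/15
Group by Z:
  weight(Z=1) = 2/15
  weight(Z=2) = 1/24
Total weight = 2/15 + 1/24 = 7/40
P(Z=1 | obs) = 2/15 / 7/40 = 16/21
P(Z=2 | obs) = 1/24 / 7/40 = 5/21

P(Z=1) = 16/21, P(Z=2) = 5/21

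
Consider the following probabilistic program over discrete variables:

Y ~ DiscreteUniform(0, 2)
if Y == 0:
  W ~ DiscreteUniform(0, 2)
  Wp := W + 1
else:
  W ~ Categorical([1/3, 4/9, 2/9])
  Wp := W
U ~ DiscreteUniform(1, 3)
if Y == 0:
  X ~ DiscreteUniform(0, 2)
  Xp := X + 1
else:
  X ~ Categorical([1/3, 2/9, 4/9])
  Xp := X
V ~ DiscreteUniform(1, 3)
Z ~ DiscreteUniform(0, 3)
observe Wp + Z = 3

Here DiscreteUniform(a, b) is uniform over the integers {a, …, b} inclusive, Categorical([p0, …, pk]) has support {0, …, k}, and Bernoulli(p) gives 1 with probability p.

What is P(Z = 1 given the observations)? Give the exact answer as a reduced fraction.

P(Z = 1 | obs) = 7/27

Enumerate traces; 243 have nonzero weight after conditioning:
  (Y=0, W=0, U=1, X=0, V=1, Z=2) weight 1/972
  (Y=0, W=0, U=1, X=0, V=2, Z=2) weight 1/972
  (Y=0, W=0, U=1, X=0, V=3, Z=2) weight 1/972
  (Y=0, W=0, U=1, X=1, V=1, Z=2) weight 1/972
  (Y=0, W=0, U=1, X=1, V=2, Z=2) weight 1/972
  (Y=0, W=0, U=1, X=1, V=3, Z=2) weight 1/972
  (Y=0, W=0, U=1, X=2, V=1, Z=2) weight 1/972
  (Y=0, W=0, U=1, X=2, V=2, Z=2) weight 1/972
  (Y=0, W=1, U=1, X=0, V=1, Z=1) weight 1/972
  (Y=0, W=2, U=1, X=0, V=1, Z=0) weight 1/972
  … 233 more
Group by Z:
  weight(Z=0) = 1/36
  weight(Z=1) = 7/108
  weight(Z=2) = 11/108
  weight(Z=3) = 1/18
Total weight = 1/36 + 7/108 + 11/108 + 1/18 = 1/4
P(Z=0 | obs) = 1/36 / 1/4 = 1/9
P(Z=1 | obs) = 7/108 / 1/4 = 7/27
P(Z=2 | obs) = 11/108 / 1/4 = 11/27
P(Z=3 | obs) = 1/18 / 1/4 = 2/9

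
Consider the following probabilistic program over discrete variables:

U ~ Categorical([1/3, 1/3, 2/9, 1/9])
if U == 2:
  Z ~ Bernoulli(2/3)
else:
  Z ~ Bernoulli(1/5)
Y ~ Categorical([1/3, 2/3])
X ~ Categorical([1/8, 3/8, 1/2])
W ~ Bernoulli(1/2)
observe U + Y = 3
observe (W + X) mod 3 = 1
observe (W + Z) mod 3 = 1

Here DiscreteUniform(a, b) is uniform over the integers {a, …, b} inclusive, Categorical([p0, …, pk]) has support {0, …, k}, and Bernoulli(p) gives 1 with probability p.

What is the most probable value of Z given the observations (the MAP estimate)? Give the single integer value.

argmax_v P(Z = v | obs) = 1

Enumerate traces; 4 have nonzero weight after conditioning:
  (U=2, Z=0, Y=1, X=0, W=1) weight 1/324
  (U=2, Z=1, Y=1, X=1, W=0) weight 1/54
  (U=3, Z=0, Y=0, X=0, W=1) weight 1/540
  (U=3, Z=1, Y=0, X=1, W=0) weight 1/720
Group by Z:
  weight(Z=0) = 2/405
  weight(Z=1) = 43/2160
Total weight = 2/405 + 43/2160 = 161/6480
P(Z=0 | obs) = 2/405 / 161/6480 = 32/161
P(Z=1 | obs) = 43/2160 / 161/6480 = 129/161
argmax = 1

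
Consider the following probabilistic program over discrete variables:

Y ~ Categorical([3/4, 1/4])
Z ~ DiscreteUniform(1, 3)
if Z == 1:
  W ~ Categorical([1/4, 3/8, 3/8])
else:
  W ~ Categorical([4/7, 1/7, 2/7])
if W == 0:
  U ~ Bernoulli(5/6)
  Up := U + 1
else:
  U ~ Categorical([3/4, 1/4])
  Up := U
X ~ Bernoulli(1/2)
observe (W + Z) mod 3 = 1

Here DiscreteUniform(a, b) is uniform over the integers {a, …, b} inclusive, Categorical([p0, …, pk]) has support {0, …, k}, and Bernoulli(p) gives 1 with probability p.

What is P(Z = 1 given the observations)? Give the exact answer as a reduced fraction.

P(Z = 1 | obs) = 7/19

Enumerate traces; 24 have nonzero weight after conditioning:
  (Y=0, Z=1, W=0, U=0, X=0) weight 1/192
  (Y=0, Z=1, W=0, U=0, X=1) weight 1/192
  (Y=0, Z=1, W=0, U=1, X=0) weight 5/192
  (Y=0, Z=1, W=0, U=1, X=1) weight 5/192
  (Y=0, Z=2, W=2, U=0, X=0) weight 3/112
  (Y=0, Z=2, W=2, U=0, X=1) weight 3/112
  (Y=0, Z=2, W=2, U=1, X=0) weight 1/112
  (Y=0, Z=2, W=2, U=1, X=1) weight 1/112
  (Y=0, Z=3, W=1, U=0, X=0) weight 3/224
  … 15 more
Group by Z:
  weight(Z=1) = 1/12
  weight(Z=2) = 2/21
  weight(Z=3) = 1/21
Total weight = 1/12 + 2/21 + 1/21 = 19/84
P(Z=1 | obs) = 1/12 / 19/84 = 7/19
P(Z=2 | obs) = 2/21 / 19/84 = 8/19
P(Z=3 | obs) = 1/21 / 19/84 = 4/19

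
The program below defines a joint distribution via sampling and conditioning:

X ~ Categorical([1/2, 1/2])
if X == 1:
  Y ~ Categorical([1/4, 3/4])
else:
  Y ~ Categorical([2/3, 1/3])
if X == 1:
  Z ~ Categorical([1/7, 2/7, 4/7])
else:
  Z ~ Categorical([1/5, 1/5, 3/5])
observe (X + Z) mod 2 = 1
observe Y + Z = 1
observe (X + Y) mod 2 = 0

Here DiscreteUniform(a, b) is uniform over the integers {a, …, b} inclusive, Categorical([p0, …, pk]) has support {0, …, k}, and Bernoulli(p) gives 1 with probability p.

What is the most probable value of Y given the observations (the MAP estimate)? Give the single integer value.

argmax_v P(Y = v | obs) = 0

Enumerate traces; 2 have nonzero weight after conditioning:
  (X=0, Y=0, Z=1) weight 1/15
  (X=1, Y=1, Z=0) weight 3/56
Group by Y:
  weight(Y=0) = 1/15
  weight(Y=1) = 3/56
Total weight = 1/15 + 3/56 = 101/840
P(Y=0 | obs) = 1/15 / 101/840 = 56/101
P(Y=1 | obs) = 3/56 / 101/840 = 45/101
argmax = 0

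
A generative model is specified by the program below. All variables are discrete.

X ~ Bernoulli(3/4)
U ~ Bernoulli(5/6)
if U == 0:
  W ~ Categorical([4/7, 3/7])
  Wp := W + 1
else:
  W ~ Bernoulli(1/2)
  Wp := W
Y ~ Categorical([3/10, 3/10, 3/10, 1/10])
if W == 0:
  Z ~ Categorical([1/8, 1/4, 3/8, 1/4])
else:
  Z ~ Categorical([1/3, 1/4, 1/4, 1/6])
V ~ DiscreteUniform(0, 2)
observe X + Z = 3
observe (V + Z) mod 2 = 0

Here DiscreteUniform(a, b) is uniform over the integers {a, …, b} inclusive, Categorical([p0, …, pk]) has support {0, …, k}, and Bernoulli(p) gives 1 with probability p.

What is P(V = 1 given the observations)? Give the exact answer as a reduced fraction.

P(V = 1 | obs) = 1/10

Enumerate traces; 48 have nonzero weight after conditioning:
  (X=0, U=0, W=0, Y=0, Z=3, V=1) weight 1/1680
  (X=0, U=0, W=0, Y=1, Z=3, V=1) weight 1/1680
  (X=0, U=0, W=0, Y=2, Z=3, V=1) weight 1/1680
  (X=0, U=0, W=0, Y=3, Z=3, V=1) weight 1/5040
  (X=0, U=0, W=1, Y=0, Z=3, V=1) weight 1/3360
  (X=0, U=0, W=1, Y=1, Z=3, V=1) weight 1/3360
  (X=0, U=0, W=1, Y=2, Z=3, V=1) weight 1/3360
  (X=0, U=0, W=1, Y=3, Z=3, V=1) weight 1/10080
  (X=1, U=0, W=0, Y=0, Z=2, V=0) weight 3/1120
  (X=1, U=0, W=0, Y=0, Z=2, V=2) weight 3/1120
  … 38 more
Group by V:
  weight(V=0) = 211/2688
  weight(V=1) = 211/12096
  weight(V=2) = 211/2688
Total weight = 211/2688 + 211/12096 + 211/2688 = 1055/6048
P(V=0 | obs) = 211/2688 / 1055/6048 = 9/20
P(V=1 | obs) = 211/12096 / 1055/6048 = 1/10
P(V=2 | obs) = 211/2688 / 1055/6048 = 9/20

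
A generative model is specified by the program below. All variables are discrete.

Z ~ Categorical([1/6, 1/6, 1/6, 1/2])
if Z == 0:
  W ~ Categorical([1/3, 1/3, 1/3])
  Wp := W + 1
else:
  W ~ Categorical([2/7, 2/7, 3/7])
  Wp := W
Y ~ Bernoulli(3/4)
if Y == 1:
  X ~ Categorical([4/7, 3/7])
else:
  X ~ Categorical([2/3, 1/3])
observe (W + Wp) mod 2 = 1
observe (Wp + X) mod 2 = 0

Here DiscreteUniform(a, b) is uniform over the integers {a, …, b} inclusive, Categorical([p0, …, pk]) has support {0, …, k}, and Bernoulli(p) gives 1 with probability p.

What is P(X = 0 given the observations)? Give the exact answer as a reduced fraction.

P(X = 0 | obs) = 25/59

Enumerate traces; 6 have nonzero weight after conditioning:
  (Z=0, W=0, Y=0, X=1) weight 1/216
  (Z=0, W=0, Y=1, X=1) weight 1/56
  (Z=0, W=1, Y=0, X=0) weight 1/108
  (Z=0, W=1, Y=1, X=0) weight 1/42
  (Z=0, W=2, Y=0, X=1) weight 1/216
  (Z=0, W=2, Y=1, X=1) weight 1/56
Group by X:
  weight(X=0) = 25/756
  weight(X=1) = 17/378
Total weight = 25/756 + 17/378 = 59/756
P(X=0 | obs) = 25/756 / 59/756 = 25/59
P(X=1 | obs) = 17/378 / 59/756 = 34/59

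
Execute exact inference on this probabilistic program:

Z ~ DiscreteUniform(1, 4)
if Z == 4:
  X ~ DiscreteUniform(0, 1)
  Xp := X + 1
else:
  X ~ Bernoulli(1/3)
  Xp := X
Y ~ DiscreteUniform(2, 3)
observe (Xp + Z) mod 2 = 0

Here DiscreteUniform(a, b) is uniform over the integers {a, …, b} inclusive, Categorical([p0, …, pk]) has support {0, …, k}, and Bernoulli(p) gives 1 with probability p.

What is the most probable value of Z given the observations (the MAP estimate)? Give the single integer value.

argmax_v P(Z = v | obs) = 2

Enumerate traces; 8 have nonzero weight after conditioning:
  (Z=1, X=1, Y=2) weight 1/24
  (Z=1, X=1, Y=3) weight 1/24
  (Z=2, X=0, Y=2) weight 1/12
  (Z=2, X=0, Y=3) weight 1/12
  (Z=3, X=1, Y=2) weight 1/24
  (Z=3, X=1, Y=3) weight 1/24
  (Z=4, X=1, Y=2) weight 1/16
  (Z=4, X=1, Y=3) weight 1/16
Group by Z:
  weight(Z=1) = 1/12
  weight(Z=2) = 1/6
  weight(Z=3) = 1/12
  weight(Z=4) = 1/8
Total weight = 1/12 + 1/6 + 1/12 + 1/8 = 11/24
P(Z=1 | obs) = 1/12 / 11/24 = 2/11
P(Z=2 | obs) = 1/6 / 11/24 = 4/11
P(Z=3 | obs) = 1/12 / 11/24 = 2/11
P(Z=4 | obs) = 1/8 / 11/24 = 3/11
argmax = 2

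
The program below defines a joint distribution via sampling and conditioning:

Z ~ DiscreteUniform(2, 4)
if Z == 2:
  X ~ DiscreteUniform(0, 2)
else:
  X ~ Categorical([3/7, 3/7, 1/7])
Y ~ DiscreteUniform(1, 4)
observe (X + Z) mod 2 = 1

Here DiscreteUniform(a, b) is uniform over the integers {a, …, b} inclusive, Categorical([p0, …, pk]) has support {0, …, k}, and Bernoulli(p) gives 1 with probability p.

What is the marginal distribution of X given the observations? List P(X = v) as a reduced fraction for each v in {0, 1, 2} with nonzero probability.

Enumerate traces; 16 have nonzero weight after conditioning:
  (Z=2, X=1, Y=1) weight 1/36
  (Z=2, X=1, Y=2) weight 1/36
  (Z=2, X=1, Y=3) weight 1/36
  (Z=2, X=1, Y=4) weight 1/36
  (Z=3, X=0, Y=1) weight 1/28
  (Z=3, X=0, Y=2) weight 1/28
  (Z=3, X=0, Y=3) weight 1/28
  (Z=3, X=0, Y=4) weight 1/28
  (Z=3, X=2, Y=1) weight 1/84
  … 7 more
Group by X:
  weight(X=0) = 1/7
  weight(X=1) = 16/63
  weight(X=2) = 1/21
Total weight = 1/7 + 16/63 + 1/21 = 4/9
P(X=0 | obs) = 1/7 / 4/9 = 9/28
P(X=1 | obs) = 16/63 / 4/9 = 4/7
P(X=2 | obs) = 1/21 / 4/9 = 3/28

P(X=0) = 9/28, P(X=1) = 4/7, P(X=2) = 3/28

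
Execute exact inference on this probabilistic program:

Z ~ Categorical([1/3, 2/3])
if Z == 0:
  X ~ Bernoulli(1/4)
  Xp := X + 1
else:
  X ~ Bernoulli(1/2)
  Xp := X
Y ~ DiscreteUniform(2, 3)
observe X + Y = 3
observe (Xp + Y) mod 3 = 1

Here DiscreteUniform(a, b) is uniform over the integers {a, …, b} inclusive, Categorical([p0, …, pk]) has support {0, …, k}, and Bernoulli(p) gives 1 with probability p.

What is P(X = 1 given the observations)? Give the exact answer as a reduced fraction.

Enumerate traces; 2 have nonzero weight after conditioning:
  (Z=0, X=0, Y=3) weight 1/8
  (Z=0, X=1, Y=2) weight 1/24
Group by X:
  weight(X=0) = 1/8
  weight(X=1) = 1/24
Total weight = 1/8 + 1/24 = 1/6
P(X=0 | obs) = 1/8 / 1/6 = 3/4
P(X=1 | obs) = 1/24 / 1/6 = 1/4

P(X = 1 | obs) = 1/4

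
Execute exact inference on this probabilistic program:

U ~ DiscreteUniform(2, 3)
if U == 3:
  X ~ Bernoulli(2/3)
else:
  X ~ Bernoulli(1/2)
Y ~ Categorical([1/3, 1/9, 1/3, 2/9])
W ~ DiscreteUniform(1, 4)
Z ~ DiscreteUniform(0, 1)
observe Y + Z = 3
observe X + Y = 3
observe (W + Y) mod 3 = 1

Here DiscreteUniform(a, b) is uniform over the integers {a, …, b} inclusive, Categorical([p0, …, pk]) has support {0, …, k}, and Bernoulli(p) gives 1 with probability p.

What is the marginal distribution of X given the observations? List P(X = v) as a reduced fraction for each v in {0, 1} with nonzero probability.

P(X=0) = 20/41, P(X=1) = 21/41

Enumerate traces; 6 have nonzero weight after conditioning:
  (U=2, X=0, Y=3, W=1, Z=0) weight 1/144
  (U=2, X=0, Y=3, W=4, Z=0) weight 1/144
  (U=2, X=1, Y=2, W=2, Z=1) weight 1/96
  (U=3, X=0, Y=3, W=1, Z=0) weight 1/216
  (U=3, X=0, Y=3, W=4, Z=0) weight 1/216
  (U=3, X=1, Y=2, W=2, Z=1) weight 1/72
Group by X:
  weight(X=0) = 5/216
  weight(X=1) = 7/288
Total weight = 5/216 + 7/288 = 41/864
P(X=0 | obs) = 5/216 / 41/864 = 20/41
P(X=1 | obs) = 7/288 / 41/864 = 21/41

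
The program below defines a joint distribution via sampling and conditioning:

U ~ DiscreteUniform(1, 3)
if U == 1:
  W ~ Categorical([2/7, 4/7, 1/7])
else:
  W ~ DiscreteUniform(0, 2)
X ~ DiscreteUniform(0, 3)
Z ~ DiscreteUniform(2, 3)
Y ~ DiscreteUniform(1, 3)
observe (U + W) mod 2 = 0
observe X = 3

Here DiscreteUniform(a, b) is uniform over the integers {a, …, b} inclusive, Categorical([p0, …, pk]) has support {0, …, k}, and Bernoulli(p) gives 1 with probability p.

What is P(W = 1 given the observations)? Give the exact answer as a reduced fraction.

P(W = 1 | obs) = 19/33

Enumerate traces; 24 have nonzero weight after conditioning:
  (U=1, W=1, X=3, Z=2, Y=1) weight 1/126
  (U=1, W=1, X=3, Z=2, Y=2) weight 1/126
  (U=1, W=1, X=3, Z=2, Y=3) weight 1/126
  (U=1, W=1, X=3, Z=3, Y=1) weight 1/126
  (U=1, W=1, X=3, Z=3, Y=2) weight 1/126
  (U=1, W=1, X=3, Z=3, Y=3) weight 1/126
  (U=2, W=0, X=3, Z=2, Y=1) weight 1/216
  (U=2, W=0, X=3, Z=2, Y=2) weight 1/216
  (U=2, W=2, X=3, Z=2, Y=1) weight 1/216
  … 15 more
Group by W:
  weight(W=0) = 1/36
  weight(W=1) = 19/252
  weight(W=2) = 1/36
Total weight = 1/36 + 19/252 + 1/36 = 11/84
P(W=0 | obs) = 1/36 / 11/84 = 7/33
P(W=1 | obs) = 19/252 / 11/84 = 19/33
P(W=2 | obs) = 1/36 / 11/84 = 7/33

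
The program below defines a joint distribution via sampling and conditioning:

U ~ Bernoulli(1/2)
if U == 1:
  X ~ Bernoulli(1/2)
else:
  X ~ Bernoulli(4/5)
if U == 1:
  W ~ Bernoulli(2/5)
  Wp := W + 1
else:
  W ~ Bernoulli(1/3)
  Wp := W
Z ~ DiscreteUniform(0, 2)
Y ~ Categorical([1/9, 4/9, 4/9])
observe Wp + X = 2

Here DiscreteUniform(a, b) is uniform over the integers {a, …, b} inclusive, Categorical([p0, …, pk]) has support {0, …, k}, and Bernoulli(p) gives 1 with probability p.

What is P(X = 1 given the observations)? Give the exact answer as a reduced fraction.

Enumerate traces; 27 have nonzero weight after conditioning:
  (U=0, X=1, W=1, Z=0, Y=0) weight 2/405
  (U=0, X=1, W=1, Z=0, Y=1) weight 8/405
  (U=0, X=1, W=1, Z=0, Y=2) weight 8/405
  (U=0, X=1, W=1, Z=1, Y=0) weight 2/405
  (U=0, X=1, W=1, Z=1, Y=1) weight 8/405
  (U=0, X=1, W=1, Z=1, Y=2) weight 8/405
  (U=0, X=1, W=1, Z=2, Y=0) weight 2/405
  (U=0, X=1, W=1, Z=2, Y=1) weight 8/405
  (U=1, X=0, W=1, Z=0, Y=0) weight 1/270
  … 18 more
Group by X:
  weight(X=0) = 1/10
  weight(X=1) = 17/60
Total weight = 1/10 + 17/60 = 23/60
P(X=0 | obs) = 1/10 / 23/60 = 6/23
P(X=1 | obs) = 17/60 / 23/60 = 17/23

P(X = 1 | obs) = 17/23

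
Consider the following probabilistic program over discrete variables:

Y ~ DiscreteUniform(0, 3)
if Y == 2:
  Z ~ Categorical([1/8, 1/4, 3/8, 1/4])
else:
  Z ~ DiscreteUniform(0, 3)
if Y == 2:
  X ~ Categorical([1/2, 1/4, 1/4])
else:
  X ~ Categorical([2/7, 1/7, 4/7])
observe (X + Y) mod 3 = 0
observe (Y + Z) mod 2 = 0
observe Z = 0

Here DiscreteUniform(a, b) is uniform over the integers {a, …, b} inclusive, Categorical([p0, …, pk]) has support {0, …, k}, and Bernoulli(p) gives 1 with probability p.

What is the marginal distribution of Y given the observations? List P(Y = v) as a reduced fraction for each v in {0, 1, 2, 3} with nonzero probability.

Enumerate traces; 2 have nonzero weight after conditioning:
  (Y=0, Z=0, X=0) weight 1/56
  (Y=2, Z=0, X=1) weight 1/128
Group by Y:
  weight(Y=0) = 1/56
  weight(Y=2) = 1/128
Total weight = 1/56 + 1/128 = 23/896
P(Y=0 | obs) = 1/56 / 23/896 = 16/23
P(Y=2 | obs) = 1/128 / 23/896 = 7/23

P(Y=0) = 16/23, P(Y=2) = 7/23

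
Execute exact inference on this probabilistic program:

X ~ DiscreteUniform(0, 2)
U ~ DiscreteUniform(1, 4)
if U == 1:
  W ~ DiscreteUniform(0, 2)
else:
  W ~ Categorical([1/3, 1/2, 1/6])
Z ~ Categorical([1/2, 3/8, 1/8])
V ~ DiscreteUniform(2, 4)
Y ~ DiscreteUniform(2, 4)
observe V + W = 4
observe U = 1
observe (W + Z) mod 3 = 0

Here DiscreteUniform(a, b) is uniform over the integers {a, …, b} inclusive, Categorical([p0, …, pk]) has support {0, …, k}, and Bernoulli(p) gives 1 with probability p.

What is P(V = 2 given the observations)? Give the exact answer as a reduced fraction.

Enumerate traces; 27 have nonzero weight after conditioning:
  (X=0, U=1, W=0, Z=0, V=4, Y=2) weight 1/648
  (X=0, U=1, W=0, Z=0, V=4, Y=3) weight 1/648
  (X=0, U=1, W=0, Z=0, V=4, Y=4) weight 1/648
  (X=0, U=1, W=1, Z=2, V=3, Y=2) weight 1/2592
  (X=0, U=1, W=1, Z=2, V=3, Y=3) weight 1/2592
  (X=0, U=1, W=1, Z=2, V=3, Y=4) weight 1/2592
  (X=0, U=1, W=2, Z=1, V=2, Y=2) weight 1/864
  (X=0, U=1, W=2, Z=1, V=2, Y=3) weight 1/864
  … 19 more
Group by V:
  weight(V=2) = 1/96
  weight(V=3) = 1/288
  weight(V=4) = 1/72
Total weight = 1/96 + 1/288 + 1/72 = 1/36
P(V=2 | obs) = 1/96 / 1/36 = 3/8
P(V=3 | obs) = 1/288 / 1/36 = 1/8
P(V=4 | obs) = 1/72 / 1/36 = 1/2

P(V = 2 | obs) = 3/8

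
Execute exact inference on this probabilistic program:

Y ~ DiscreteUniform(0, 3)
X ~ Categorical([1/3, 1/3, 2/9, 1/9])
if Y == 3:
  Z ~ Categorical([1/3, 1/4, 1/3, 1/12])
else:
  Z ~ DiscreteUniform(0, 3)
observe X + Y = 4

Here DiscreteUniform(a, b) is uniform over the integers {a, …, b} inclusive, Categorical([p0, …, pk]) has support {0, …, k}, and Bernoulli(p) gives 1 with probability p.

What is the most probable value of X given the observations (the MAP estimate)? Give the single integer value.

argmax_v P(X = v | obs) = 1

Enumerate traces; 12 have nonzero weight after conditioning:
  (Y=1, X=3, Z=0) weight 1/144
  (Y=1, X=3, Z=1) weight 1/144
  (Y=1, X=3, Z=2) weight 1/144
  (Y=1, X=3, Z=3) weight 1/144
  (Y=2, X=2, Z=0) weight 1/72
  (Y=2, X=2, Z=1) weight 1/72
  (Y=2, X=2, Z=2) weight 1/72
  (Y=2, X=2, Z=3) weight 1/72
  (Y=3, X=1, Z=0) weight 1/36
  … 3 more
Group by X:
  weight(X=1) = 1/12
  weight(X=2) = 1/18
  weight(X=3) = 1/36
Total weight = 1/12 + 1/18 + 1/36 = 1/6
P(X=1 | obs) = 1/12 / 1/6 = 1/2
P(X=2 | obs) = 1/18 / 1/6 = 1/3
P(X=3 | obs) = 1/36 / 1/6 = 1/6
argmax = 1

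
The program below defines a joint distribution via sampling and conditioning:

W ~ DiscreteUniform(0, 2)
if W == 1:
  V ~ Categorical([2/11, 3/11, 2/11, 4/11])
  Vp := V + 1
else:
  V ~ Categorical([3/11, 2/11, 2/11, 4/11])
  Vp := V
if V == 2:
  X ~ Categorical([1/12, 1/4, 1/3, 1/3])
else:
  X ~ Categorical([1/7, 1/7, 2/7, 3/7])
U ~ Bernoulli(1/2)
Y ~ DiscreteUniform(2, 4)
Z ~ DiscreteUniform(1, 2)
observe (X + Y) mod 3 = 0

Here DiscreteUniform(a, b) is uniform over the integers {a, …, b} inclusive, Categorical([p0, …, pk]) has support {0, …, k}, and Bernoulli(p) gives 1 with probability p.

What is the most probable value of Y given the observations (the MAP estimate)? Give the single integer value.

Enumerate traces; 192 have nonzero weight after conditioning:
  (W=0, V=0, X=0, U=0, Y=3, Z=1) weight 1/924
  (W=0, V=0, X=0, U=0, Y=3, Z=2) weight 1/924
  (W=0, V=0, X=0, U=1, Y=3, Z=1) weight 1/924
  (W=0, V=0, X=0, U=1, Y=3, Z=2) weight 1/924
  (W=0, V=0, X=1, U=0, Y=2, Z=1) weight 1/924
  (W=0, V=0, X=1, U=0, Y=2, Z=2) weight 1/924
  (W=0, V=0, X=1, U=1, Y=2, Z=1) weight 1/924
  (W=0, V=0, X=1, U=1, Y=2, Z=2) weight 1/924
  (W=0, V=0, X=2, U=0, Y=4, Z=1) weight 1/462
  … 183 more
Group by Y:
  weight(Y=2) = 25/462
  weight(Y=3) = 251/1386
  weight(Y=4) = 68/693
Total weight = 25/462 + 251/1386 + 68/693 = 1/3
P(Y=2 | obs) = 25/462 / 1/3 = 25/154
P(Y=3 | obs) = 251/1386 / 1/3 = 251/462
P(Y=4 | obs) = 68/693 / 1/3 = 68/231
argmax = 3

argmax_v P(Y = v | obs) = 3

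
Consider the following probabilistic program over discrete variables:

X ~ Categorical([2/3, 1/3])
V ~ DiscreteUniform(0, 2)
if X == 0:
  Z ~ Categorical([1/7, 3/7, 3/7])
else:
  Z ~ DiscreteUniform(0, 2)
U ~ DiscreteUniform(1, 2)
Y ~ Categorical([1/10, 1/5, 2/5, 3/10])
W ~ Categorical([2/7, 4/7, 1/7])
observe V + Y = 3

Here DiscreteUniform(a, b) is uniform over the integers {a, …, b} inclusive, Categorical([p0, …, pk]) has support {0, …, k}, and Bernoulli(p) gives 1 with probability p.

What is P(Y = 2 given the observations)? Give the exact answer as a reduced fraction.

P(Y = 2 | obs) = 4/9

Enumerate traces; 108 have nonzero weight after conditioning:
  (X=0, V=0, Z=0, U=1, Y=3, W=0) weight 1/735
  (X=0, V=0, Z=0, U=1, Y=3, W=1) weight 2/735
  (X=0, V=0, Z=0, U=1, Y=3, W=2) weight 1/1470
  (X=0, V=0, Z=0, U=2, Y=3, W=0) weight 1/735
  (X=0, V=0, Z=0, U=2, Y=3, W=1) weight 2/735
  (X=0, V=0, Z=0, U=2, Y=3, W=2) weight 1/1470
  (X=0, V=0, Z=1, U=1, Y=3, W=0) weight 1/245
  (X=0, V=0, Z=1, U=1, Y=3, W=1) weight 2/245
  (X=0, V=1, Z=0, U=1, Y=2, W=0) weight 4/2205
  (X=0, V=2, Z=0, U=1, Y=1, W=0) weight 2/2205
  … 98 more
Group by Y:
  weight(Y=1) = 1/15
  weight(Y=2) = 2/15
  weight(Y=3) = 1/10
Total weight = 1/15 + 2/15 + 1/10 = 3/10
P(Y=1 | obs) = 1/15 / 3/10 = 2/9
P(Y=2 | obs) = 2/15 / 3/10 = 4/9
P(Y=3 | obs) = 1/10 / 3/10 = 1/3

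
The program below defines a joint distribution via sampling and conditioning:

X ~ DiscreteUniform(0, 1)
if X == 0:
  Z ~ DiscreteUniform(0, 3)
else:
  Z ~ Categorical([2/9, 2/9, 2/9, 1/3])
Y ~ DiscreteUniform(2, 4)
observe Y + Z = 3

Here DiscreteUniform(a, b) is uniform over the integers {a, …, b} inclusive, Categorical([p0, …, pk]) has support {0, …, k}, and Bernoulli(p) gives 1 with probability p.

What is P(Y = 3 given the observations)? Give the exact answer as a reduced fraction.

P(Y = 3 | obs) = 1/2

Enumerate traces; 4 have nonzero weight after conditioning:
  (X=0, Z=0, Y=3) weight 1/24
  (X=0, Z=1, Y=2) weight 1/24
  (X=1, Z=0, Y=3) weight 1/27
  (X=1, Z=1, Y=2) weight 1/27
Group by Y:
  weight(Y=2) = 17/216
  weight(Y=3) = 17/216
Total weight = 17/216 + 17/216 = 17/108
P(Y=2 | obs) = 17/216 / 17/108 = 1/2
P(Y=3 | obs) = 17/216 / 17/108 = 1/2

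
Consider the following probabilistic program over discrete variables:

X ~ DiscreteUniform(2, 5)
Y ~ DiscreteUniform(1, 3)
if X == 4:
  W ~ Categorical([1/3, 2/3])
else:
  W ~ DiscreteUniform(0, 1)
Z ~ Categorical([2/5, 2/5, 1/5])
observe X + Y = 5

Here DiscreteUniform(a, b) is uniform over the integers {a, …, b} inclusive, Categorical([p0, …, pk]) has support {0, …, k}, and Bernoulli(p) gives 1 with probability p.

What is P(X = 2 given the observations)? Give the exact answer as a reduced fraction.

Enumerate traces; 18 have nonzero weight after conditioning:
  (X=2, Y=3, W=0, Z=0) weight 1/60
  (X=2, Y=3, W=0, Z=1) weight 1/60
  (X=2, Y=3, W=0, Z=2) weight 1/120
  (X=2, Y=3, W=1, Z=0) weight 1/60
  (X=2, Y=3, W=1, Z=1) weight 1/60
  (X=2, Y=3, W=1, Z=2) weight 1/120
  (X=3, Y=2, W=0, Z=0) weight 1/60
  (X=3, Y=2, W=0, Z=1) weight 1/60
  (X=4, Y=1, W=0, Z=0) weight 1/90
  … 9 more
Group by X:
  weight(X=2) = 1/12
  weight(X=3) = 1/12
  weight(X=4) = 1/12
Total weight = 1/12 + 1/12 + 1/12 = 1/4
P(X=2 | obs) = 1/12 / 1/4 = 1/3
P(X=3 | obs) = 1/12 / 1/4 = 1/3
P(X=4 | obs) = 1/12 / 1/4 = 1/3

P(X = 2 | obs) = 1/3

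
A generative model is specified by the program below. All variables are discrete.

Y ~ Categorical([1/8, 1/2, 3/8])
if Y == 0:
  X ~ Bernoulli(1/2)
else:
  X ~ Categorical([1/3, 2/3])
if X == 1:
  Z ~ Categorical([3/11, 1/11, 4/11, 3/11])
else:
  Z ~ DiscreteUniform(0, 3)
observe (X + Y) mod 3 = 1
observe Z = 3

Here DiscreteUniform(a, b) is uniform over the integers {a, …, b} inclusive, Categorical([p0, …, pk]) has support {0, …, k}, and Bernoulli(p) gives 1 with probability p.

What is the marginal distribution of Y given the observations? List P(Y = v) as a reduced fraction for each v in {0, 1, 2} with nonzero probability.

P(Y=0) = 9/31, P(Y=1) = 22/31

Enumerate traces; 2 have nonzero weight after conditioning:
  (Y=0, X=1, Z=3) weight 3/176
  (Y=1, X=0, Z=3) weight 1/24
Group by Y:
  weight(Y=0) = 3/176
  weight(Y=1) = 1/24
Total weight = 3/176 + 1/24 = 31/528
P(Y=0 | obs) = 3/176 / 31/528 = 9/31
P(Y=1 | obs) = 1/24 / 31/528 = 22/31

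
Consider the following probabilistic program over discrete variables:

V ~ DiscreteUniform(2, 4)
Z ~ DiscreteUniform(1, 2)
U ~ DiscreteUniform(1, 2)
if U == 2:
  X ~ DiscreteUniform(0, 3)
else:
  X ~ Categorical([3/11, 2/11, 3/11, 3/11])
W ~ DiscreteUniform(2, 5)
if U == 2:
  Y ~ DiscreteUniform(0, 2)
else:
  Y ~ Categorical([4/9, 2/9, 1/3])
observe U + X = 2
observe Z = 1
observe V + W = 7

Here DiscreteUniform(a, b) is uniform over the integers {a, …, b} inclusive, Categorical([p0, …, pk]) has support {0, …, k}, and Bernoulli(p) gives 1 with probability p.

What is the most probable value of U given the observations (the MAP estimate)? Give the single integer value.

argmax_v P(U = v | obs) = 2

Enumerate traces; 18 have nonzero weight after conditioning:
  (V=2, Z=1, U=1, X=1, W=5, Y=0) weight 1/594
  (V=2, Z=1, U=1, X=1, W=5, Y=1) weight 1/1188
  (V=2, Z=1, U=1, X=1, W=5, Y=2) weight 1/792
  (V=2, Z=1, U=2, X=0, W=5, Y=0) weight 1/576
  (V=2, Z=1, U=2, X=0, W=5, Y=1) weight 1/576
  (V=2, Z=1, U=2, X=0, W=5, Y=2) weight 1/576
  (V=3, Z=1, U=1, X=1, W=4, Y=0) weight 1/594
  (V=3, Z=1, U=1, X=1, W=4, Y=1) weight 1/1188
  … 10 more
Group by U:
  weight(U=1) = 1/88
  weight(U=2) = 1/64
Total weight = 1/88 + 1/64 = 19/704
P(U=1 | obs) = 1/88 / 19/704 = 8/19
P(U=2 | obs) = 1/64 / 19/704 = 11/19
argmax = 2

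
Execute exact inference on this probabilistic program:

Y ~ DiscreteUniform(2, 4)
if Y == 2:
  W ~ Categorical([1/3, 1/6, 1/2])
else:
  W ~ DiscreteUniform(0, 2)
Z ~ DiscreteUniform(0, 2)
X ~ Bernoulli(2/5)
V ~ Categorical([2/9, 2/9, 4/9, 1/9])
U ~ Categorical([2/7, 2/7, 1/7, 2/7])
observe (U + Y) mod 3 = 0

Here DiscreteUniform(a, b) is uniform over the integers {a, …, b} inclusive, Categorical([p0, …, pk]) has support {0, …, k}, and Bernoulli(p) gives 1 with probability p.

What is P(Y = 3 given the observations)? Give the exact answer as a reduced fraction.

Enumerate traces; 288 have nonzero weight after conditioning:
  (Y=2, W=0, Z=0, X=0, V=0, U=1) weight 4/2835
  (Y=2, W=0, Z=0, X=0, V=1, U=1) weight 4/2835
  (Y=2, W=0, Z=0, X=0, V=2, U=1) weight 8/2835
  (Y=2, W=0, Z=0, X=0, V=3, U=1) weight 2/2835
  (Y=2, W=0, Z=0, X=1, V=0, U=1) weight 8/8505
  (Y=2, W=0, Z=0, X=1, V=1, U=1) weight 8/8505
  (Y=2, W=0, Z=0, X=1, V=2, U=1) weight 16/8505
  (Y=2, W=0, Z=0, X=1, V=3, U=1) weight 4/8505
  (Y=3, W=0, Z=0, X=0, V=0, U=0) weight 4/2835
  (Y=4, W=0, Z=0, X=0, V=0, U=2) weight 2/2835
  … 278 more
Group by Y:
  weight(Y=2) = 2/21
  weight(Y=3) = 4/21
  weight(Y=4) = 1/21
Total weight = 2/21 + 4/21 + 1/21 = 1/3
P(Y=2 | obs) = 2/21 / 1/3 = 2/7
P(Y=3 | obs) = 4/21 / 1/3 = 4/7
P(Y=4 | obs) = 1/21 / 1/3 = 1/7

P(Y = 3 | obs) = 4/7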